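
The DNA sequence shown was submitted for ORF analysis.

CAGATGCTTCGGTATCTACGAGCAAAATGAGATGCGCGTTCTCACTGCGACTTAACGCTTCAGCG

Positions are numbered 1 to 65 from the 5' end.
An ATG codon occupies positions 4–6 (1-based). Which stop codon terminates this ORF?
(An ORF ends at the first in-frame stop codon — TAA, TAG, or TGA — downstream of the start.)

Codons from position 4: ATG (4–6), CTT (7–9), CGG (10–12), TAT (13–15), CTA (16–18), CGA (19–21), GCA (22–24), AAA (25–27), TGA (28–30).
The first in-frame stop codon is TGA.

TGA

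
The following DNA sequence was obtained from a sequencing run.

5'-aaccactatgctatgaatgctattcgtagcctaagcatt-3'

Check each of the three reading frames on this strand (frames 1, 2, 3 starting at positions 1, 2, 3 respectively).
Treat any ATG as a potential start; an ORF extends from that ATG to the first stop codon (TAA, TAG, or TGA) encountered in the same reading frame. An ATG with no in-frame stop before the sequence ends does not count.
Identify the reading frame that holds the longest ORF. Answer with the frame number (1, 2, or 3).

2

Frame 1: AAC CAC TAT GCT ATG AAT GCT ATT CGT AGC CTA AGC ATT — no ATG→stop ORF.
Frame 2: ACC ACT ATG CTA TGA ATG CTA TTC GTA GCC TAA GCA — ATG at 8, stop TGA at 14 → 9 nt; ATG at 17, stop TAA at 32 → 18 nt.
Frame 3: CCA CTA TGC TAT GAA TGC TAT TCG TAG CCT AAG CAT — no ATG→stop ORF.
Longest ORF is 18 nt in frame 2 (positions 17–34).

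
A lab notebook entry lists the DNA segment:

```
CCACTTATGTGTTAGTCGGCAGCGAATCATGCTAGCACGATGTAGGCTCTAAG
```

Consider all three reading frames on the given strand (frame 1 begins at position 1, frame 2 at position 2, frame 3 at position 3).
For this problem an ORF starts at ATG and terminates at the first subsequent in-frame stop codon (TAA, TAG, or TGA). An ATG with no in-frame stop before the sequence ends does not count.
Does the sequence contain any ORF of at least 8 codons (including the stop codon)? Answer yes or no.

Frame 1: CCA CTT ATG TGT TAG TCG GCA GCG AAT CAT GCT AGC ACG ATG TAG GCT CTA — ATG at 7, stop TAG at 13 → 9 nt; ATG at 40, stop TAG at 43 → 6 nt.
Frame 2: CAC TTA TGT GTT AGT CGG CAG CGA ATC ATG CTA GCA CGA TGT AGG CTC TAA — ATG at 29, stop TAA at 50 → 24 nt.
Frame 3: ACT TAT GTG TTA GTC GGC AGC GAA TCA TGC TAG CAC GAT GTA GGC TCT AAG — no ATG→stop ORF.
Frame 2 has an ORF of 8 codons (positions 29–52) ≥ 8, so yes.

yes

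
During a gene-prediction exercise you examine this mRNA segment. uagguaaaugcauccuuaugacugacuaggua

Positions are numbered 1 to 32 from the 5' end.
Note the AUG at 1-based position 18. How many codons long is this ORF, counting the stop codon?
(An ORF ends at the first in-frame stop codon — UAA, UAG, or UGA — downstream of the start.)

Codons from position 18: AUG (18–20), ACU (21–23), GAC (24–26), UAG (27–29).
UAG is the first in-frame stop; that's 4 codons including the stop.

4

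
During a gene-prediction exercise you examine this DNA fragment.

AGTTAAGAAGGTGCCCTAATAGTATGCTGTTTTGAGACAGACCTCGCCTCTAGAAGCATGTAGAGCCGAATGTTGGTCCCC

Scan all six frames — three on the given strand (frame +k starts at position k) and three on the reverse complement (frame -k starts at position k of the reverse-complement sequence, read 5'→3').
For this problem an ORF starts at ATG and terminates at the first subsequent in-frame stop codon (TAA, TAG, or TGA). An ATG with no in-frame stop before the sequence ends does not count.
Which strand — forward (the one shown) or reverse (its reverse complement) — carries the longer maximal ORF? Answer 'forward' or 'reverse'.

Reverse complement (5'→3'): GGGGACCAACATTCGGCTCTACATGCTTCTAGAGGCGAGGTCTGTCTCAAAACAGCATACTATTAGGGCACCTTCTTAACT
Frame +1: AGT TAA GAA GGT GCC CTA ATA GTA TGC TGT TTT GAG ACA GAC CTC GCC TCT AGA AGC ATG TAG AGC CGA ATG TTG GTC CCC — ATG at 58, stop TAG at 61 → 6 nt.
Frame +2: GTT AAG AAG GTG CCC TAA TAG TAT GCT GTT TTG AGA CAG ACC TCG CCT CTA GAA GCA TGT AGA GCC GAA TGT TGG TCC — no ATG→stop ORF.
Frame +3: TTA AGA AGG TGC CCT AAT AGT ATG CTG TTT TGA GAC AGA CCT CGC CTC TAG AAG CAT GTA GAG CCG AAT GTT GGT CCC — ATG at 24, stop TGA at 33 → 12 nt.
Frame -1: GGG GAC CAA CAT TCG GCT CTA CAT GCT TCT AGA GGC GAG GTC TGT CTC AAA ACA GCA TAC TAT TAG GGC ACC TTC TTA ACT — no ATG→stop ORF.
Frame -2: GGG ACC AAC ATT CGG CTC TAC ATG CTT CTA GAG GCG AGG TCT GTC TCA AAA CAG CAT ACT ATT AGG GCA CCT TCT TAA — ATG at 23, stop TAA at 77 → 57 nt.
Frame -3: GGA CCA ACA TTC GGC TCT ACA TGC TTC TAG AGG CGA GGT CTG TCT CAA AAC AGC ATA CTA TTA GGG CAC CTT CTT AAC — no ATG→stop ORF.
Forward-strand max 12 nt; reverse-strand max 57 nt. The reverse strand has the longer ORF.

reverse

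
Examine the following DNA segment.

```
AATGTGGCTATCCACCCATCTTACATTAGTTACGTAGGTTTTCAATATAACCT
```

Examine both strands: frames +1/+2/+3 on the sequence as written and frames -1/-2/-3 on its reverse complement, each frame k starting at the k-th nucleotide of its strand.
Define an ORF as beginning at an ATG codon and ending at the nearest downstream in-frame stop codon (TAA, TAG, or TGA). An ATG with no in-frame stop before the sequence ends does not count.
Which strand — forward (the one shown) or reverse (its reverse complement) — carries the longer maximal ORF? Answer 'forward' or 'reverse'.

forward

Reverse complement (5'→3'): AGGTTATATTGAAAACCTACGTAACTAATGTAAGATGGGTGGATAGCCACATT
Frame +1: AAT GTG GCT ATC CAC CCA TCT TAC ATT AGT TAC GTA GGT TTT CAA TAT AAC — no ATG→stop ORF.
Frame +2: ATG TGG CTA TCC ACC CAT CTT ACA TTA GTT ACG TAG GTT TTC AAT ATA ACC — ATG at 2, stop TAG at 35 → 36 nt.
Frame +3: TGT GGC TAT CCA CCC ATC TTA CAT TAG TTA CGT AGG TTT TCA ATA TAA CCT — no ATG→stop ORF.
Frame -1: AGG TTA TAT TGA AAA CCT ACG TAA CTA ATG TAA GAT GGG TGG ATA GCC ACA — ATG at 28, stop TAA at 31 → 6 nt.
Frame -2: GGT TAT ATT GAA AAC CTA CGT AAC TAA TGT AAG ATG GGT GGA TAG CCA CAT — ATG at 35, stop TAG at 44 → 12 nt.
Frame -3: GTT ATA TTG AAA ACC TAC GTA ACT AAT GTA AGA TGG GTG GAT AGC CAC ATT — no ATG→stop ORF.
Forward-strand max 36 nt; reverse-strand max 12 nt. The forward strand has the longer ORF.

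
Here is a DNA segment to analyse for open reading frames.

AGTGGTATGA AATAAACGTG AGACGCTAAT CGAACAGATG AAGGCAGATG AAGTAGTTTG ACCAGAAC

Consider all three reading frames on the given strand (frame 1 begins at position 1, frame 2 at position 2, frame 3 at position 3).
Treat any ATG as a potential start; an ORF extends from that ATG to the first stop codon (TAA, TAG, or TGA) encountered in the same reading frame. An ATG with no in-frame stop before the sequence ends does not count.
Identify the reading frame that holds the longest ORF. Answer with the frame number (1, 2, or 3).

Frame 1: AGT GGT ATG AAA TAA ACG TGA GAC GCT AAT CGA ACA GAT GAA GGC AGA TGA AGT AGT TTG ACC AGA — ATG at 7, stop TAA at 13 → 9 nt.
Frame 2: GTG GTA TGA AAT AAA CGT GAG ACG CTA ATC GAA CAG ATG AAG GCA GAT GAA GTA GTT TGA CCA GAA — ATG at 38, stop TGA at 59 → 24 nt.
Frame 3: TGG TAT GAA ATA AAC GTG AGA CGC TAA TCG AAC AGA TGA AGG CAG ATG AAG TAG TTT GAC CAG AAC — ATG at 48, stop TAG at 54 → 9 nt.
Longest ORF is 24 nt in frame 2 (positions 38–61).

2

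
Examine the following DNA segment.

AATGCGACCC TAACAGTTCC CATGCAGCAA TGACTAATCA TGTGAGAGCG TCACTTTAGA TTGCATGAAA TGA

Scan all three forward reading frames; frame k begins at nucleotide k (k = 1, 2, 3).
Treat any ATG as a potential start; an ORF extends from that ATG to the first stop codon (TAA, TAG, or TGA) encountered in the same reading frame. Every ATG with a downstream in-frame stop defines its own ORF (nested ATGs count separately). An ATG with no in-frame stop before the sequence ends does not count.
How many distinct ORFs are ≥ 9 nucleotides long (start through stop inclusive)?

Frame 1: AAT GCG ACC CTA ACA GTT CCC ATG CAG CAA TGA CTA ATC ATG TGA GAG CGT CAC TTT AGA TTG CAT GAA ATG — ATG at 22, stop TGA at 31 → 12 nt; ATG at 40, stop TGA at 43 → 6 nt.
Frame 2: ATG CGA CCC TAA CAG TTC CCA TGC AGC AAT GAC TAA TCA TGT GAG AGC GTC ACT TTA GAT TGC ATG AAA TGA — ATG at 2, stop TAA at 11 → 12 nt; ATG at 65, stop TGA at 71 → 9 nt.
Frame 3: TGC GAC CCT AAC AGT TCC CAT GCA GCA ATG ACT AAT CAT GTG AGA GCG TCA CTT TAG ATT GCA TGA AAT — ATG at 30, stop TAG at 57 → 30 nt.
ORFs ≥ 9 nucleotides: frame 1 22–33 (12 nucleotides), frame 2 2–13 (12 nucleotides), frame 2 65–73 (9 nucleotides), frame 3 30–59 (30 nucleotides). Count = 4.

4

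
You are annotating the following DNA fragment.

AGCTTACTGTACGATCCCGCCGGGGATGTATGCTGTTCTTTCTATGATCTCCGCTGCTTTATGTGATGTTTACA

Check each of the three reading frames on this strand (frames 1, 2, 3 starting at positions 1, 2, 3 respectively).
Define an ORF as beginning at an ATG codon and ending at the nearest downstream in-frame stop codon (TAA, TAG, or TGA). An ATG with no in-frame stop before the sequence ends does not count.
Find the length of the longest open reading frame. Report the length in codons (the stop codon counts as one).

6

Frame 1: AGC TTA CTG TAC GAT CCC GCC GGG GAT GTA TGC TGT TCT TTC TAT GAT CTC CGC TGC TTT ATG TGA TGT TTA — ATG at 61, stop TGA at 64 → 6 nt.
Frame 2: GCT TAC TGT ACG ATC CCG CCG GGG ATG TAT GCT GTT CTT TCT ATG ATC TCC GCT GCT TTA TGT GAT GTT TAC — no ATG→stop ORF.
Frame 3: CTT ACT GTA CGA TCC CGC CGG GGA TGT ATG CTG TTC TTT CTA TGA TCT CCG CTG CTT TAT GTG ATG TTT ACA — ATG at 30, stop TGA at 45 → 18 nt.
Longest: frame 3, positions 30–47, 18 nt = 6 codons = 5 aa. → 6 codons.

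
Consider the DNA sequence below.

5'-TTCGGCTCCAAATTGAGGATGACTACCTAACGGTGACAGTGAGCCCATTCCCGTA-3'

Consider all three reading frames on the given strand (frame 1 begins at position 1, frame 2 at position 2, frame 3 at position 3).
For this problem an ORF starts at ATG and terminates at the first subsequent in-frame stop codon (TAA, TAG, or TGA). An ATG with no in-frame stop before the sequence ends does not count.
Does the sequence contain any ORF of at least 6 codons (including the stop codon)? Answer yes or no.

Frame 1: TTC GGC TCC AAA TTG AGG ATG ACT ACC TAA CGG TGA CAG TGA GCC CAT TCC CGT — ATG at 19, stop TAA at 28 → 12 nt.
Frame 2: TCG GCT CCA AAT TGA GGA TGA CTA CCT AAC GGT GAC AGT GAG CCC ATT CCC GTA — no ATG→stop ORF.
Frame 3: CGG CTC CAA ATT GAG GAT GAC TAC CTA ACG GTG ACA GTG AGC CCA TTC CCG — no ATG→stop ORF.
Largest ORF found is 4 codons < 6, so no.

no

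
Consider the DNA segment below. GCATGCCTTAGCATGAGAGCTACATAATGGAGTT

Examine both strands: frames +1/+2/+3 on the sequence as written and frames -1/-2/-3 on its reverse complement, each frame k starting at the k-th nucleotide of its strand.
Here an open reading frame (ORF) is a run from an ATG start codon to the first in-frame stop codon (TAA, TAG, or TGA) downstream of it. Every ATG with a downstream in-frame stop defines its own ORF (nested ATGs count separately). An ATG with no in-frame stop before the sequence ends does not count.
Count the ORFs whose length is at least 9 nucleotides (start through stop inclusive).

2

Reverse complement (5'→3'): AACTCCATTATGTAGCTCTCATGCTAAGGCATGC
Frame +1: GCA TGC CTT AGC ATG AGA GCT ACA TAA TGG AGT — ATG at 13, stop TAA at 25 → 15 nt.
Frame +2: CAT GCC TTA GCA TGA GAG CTA CAT AAT GGA GTT — no ATG→stop ORF.
Frame +3: ATG CCT TAG CAT GAG AGC TAC ATA ATG GAG — ATG at 3, stop TAG at 9 → 9 nt.
Frame -1: AAC TCC ATT ATG TAG CTC TCA TGC TAA GGC ATG — ATG at 10, stop TAG at 13 → 6 nt.
Frame -2: ACT CCA TTA TGT AGC TCT CAT GCT AAG GCA TGC — no ATG→stop ORF.
Frame -3: CTC CAT TAT GTA GCT CTC ATG CTA AGG CAT — no ATG→stop ORF.
ORFs ≥ 9 nucleotides: frame +1 13–27 (15 nucleotides), frame +3 3–11 (9 nucleotides). Count = 2.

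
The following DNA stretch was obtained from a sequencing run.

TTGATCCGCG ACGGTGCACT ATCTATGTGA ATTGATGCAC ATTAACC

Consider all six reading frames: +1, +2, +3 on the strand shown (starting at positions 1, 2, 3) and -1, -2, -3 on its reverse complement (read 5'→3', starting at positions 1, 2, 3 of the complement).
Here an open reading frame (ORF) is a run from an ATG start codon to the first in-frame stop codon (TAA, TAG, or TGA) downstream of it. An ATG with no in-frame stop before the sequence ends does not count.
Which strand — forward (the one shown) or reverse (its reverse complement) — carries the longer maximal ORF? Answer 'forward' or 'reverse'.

Reverse complement (5'→3'): GGTTAATGTGCATCAATTCACATAGATAGTGCACCGTCGCGGATCAA
Frame +1: TTG ATC CGC GAC GGT GCA CTA TCT ATG TGA ATT GAT GCA CAT TAA — ATG at 25, stop TGA at 28 → 6 nt.
Frame +2: TGA TCC GCG ACG GTG CAC TAT CTA TGT GAA TTG ATG CAC ATT AAC — no ATG→stop ORF.
Frame +3: GAT CCG CGA CGG TGC ACT ATC TAT GTG AAT TGA TGC ACA TTA ACC — no ATG→stop ORF.
Frame -1: GGT TAA TGT GCA TCA ATT CAC ATA GAT AGT GCA CCG TCG CGG ATC — no ATG→stop ORF.
Frame -2: GTT AAT GTG CAT CAA TTC ACA TAG ATA GTG CAC CGT CGC GGA TCA — no ATG→stop ORF.
Frame -3: TTA ATG TGC ATC AAT TCA CAT AGA TAG TGC ACC GTC GCG GAT CAA — ATG at 6, stop TAG at 27 → 24 nt.
Forward-strand max 6 nt; reverse-strand max 24 nt. The reverse strand has the longer ORF.

reverse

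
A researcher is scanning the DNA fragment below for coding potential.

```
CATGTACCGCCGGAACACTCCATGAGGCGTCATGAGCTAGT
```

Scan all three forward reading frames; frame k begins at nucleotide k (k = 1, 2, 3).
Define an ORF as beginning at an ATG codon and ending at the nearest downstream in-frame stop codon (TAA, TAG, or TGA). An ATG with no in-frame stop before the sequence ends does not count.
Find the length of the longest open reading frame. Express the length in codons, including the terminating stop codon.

Frame 1: CAT GTA CCG CCG GAA CAC TCC ATG AGG CGT CAT GAG CTA — no ATG→stop ORF.
Frame 2: ATG TAC CGC CGG AAC ACT CCA TGA GGC GTC ATG AGC TAG — ATG at 2, stop TGA at 23 → 24 nt; ATG at 32, stop TAG at 38 → 9 nt.
Frame 3: TGT ACC GCC GGA ACA CTC CAT GAG GCG TCA TGA GCT AGT — no ATG→stop ORF.
Longest: frame 2, positions 2–25, 24 nt = 8 codons = 7 aa. → 8 codons.

8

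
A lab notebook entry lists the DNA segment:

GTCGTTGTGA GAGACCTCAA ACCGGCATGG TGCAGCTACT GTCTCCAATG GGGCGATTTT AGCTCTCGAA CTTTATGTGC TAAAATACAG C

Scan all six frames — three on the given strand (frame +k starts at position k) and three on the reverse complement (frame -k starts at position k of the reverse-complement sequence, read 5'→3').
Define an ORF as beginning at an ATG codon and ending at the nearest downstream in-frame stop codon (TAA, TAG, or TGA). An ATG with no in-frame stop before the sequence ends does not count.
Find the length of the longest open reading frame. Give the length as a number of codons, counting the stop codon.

12

Reverse complement (5'→3'): GCTGTATTTTAGCACATAAAGTTCGAGAGCTAAAATCGCCCCATTGGAGACAGTAGCTGCACCATGCCGGTTTGAGGTCTCTCACAACGAC
Frame +1: GTC GTT GTG AGA GAC CTC AAA CCG GCA TGG TGC AGC TAC TGT CTC CAA TGG GGC GAT TTT AGC TCT CGA ACT TTA TGT GCT AAA ATA CAG — no ATG→stop ORF.
Frame +2: TCG TTG TGA GAG ACC TCA AAC CGG CAT GGT GCA GCT ACT GTC TCC AAT GGG GCG ATT TTA GCT CTC GAA CTT TAT GTG CTA AAA TAC AGC — no ATG→stop ORF.
Frame +3: CGT TGT GAG AGA CCT CAA ACC GGC ATG GTG CAG CTA CTG TCT CCA ATG GGG CGA TTT TAG CTC TCG AAC TTT ATG TGC TAA AAT ACA — ATG at 27, stop TAG at 60 → 36 nt; ATG at 48, stop TAG at 60 → 15 nt; ATG at 75, stop TAA at 81 → 9 nt.
Frame -1: GCT GTA TTT TAG CAC ATA AAG TTC GAG AGC TAA AAT CGC CCC ATT GGA GAC AGT AGC TGC ACC ATG CCG GTT TGA GGT CTC TCA CAA CGA — ATG at 64, stop TGA at 73 → 12 nt.
Frame -2: CTG TAT TTT AGC ACA TAA AGT TCG AGA GCT AAA ATC GCC CCA TTG GAG ACA GTA GCT GCA CCA TGC CGG TTT GAG GTC TCT CAC AAC GAC — no ATG→stop ORF.
Frame -3: TGT ATT TTA GCA CAT AAA GTT CGA GAG CTA AAA TCG CCC CAT TGG AGA CAG TAG CTG CAC CAT GCC GGT TTG AGG TCT CTC ACA ACG — no ATG→stop ORF.
Longest: frame +3, positions 27–62, 36 nt = 12 codons = 11 aa. → 12 codons.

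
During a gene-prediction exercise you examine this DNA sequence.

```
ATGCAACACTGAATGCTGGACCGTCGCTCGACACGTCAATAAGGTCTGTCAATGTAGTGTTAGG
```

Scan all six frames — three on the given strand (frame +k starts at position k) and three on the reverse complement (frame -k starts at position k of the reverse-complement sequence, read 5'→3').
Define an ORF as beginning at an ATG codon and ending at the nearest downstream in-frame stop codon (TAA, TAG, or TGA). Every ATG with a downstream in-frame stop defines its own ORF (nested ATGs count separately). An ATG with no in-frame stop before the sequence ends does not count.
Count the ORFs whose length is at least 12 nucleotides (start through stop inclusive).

Reverse complement (5'→3'): CCTAACACTACATTGACAGACCTTATTGACGTGTCGAGCGACGGTCCAGCATTCAGTGTTGCAT
Frame +1: ATG CAA CAC TGA ATG CTG GAC CGT CGC TCG ACA CGT CAA TAA GGT CTG TCA ATG TAG TGT TAG — ATG at 1, stop TGA at 10 → 12 nt; ATG at 13, stop TAA at 40 → 30 nt; ATG at 52, stop TAG at 55 → 6 nt.
Frame +2: TGC AAC ACT GAA TGC TGG ACC GTC GCT CGA CAC GTC AAT AAG GTC TGT CAA TGT AGT GTT AGG — no ATG→stop ORF.
Frame +3: GCA ACA CTG AAT GCT GGA CCG TCG CTC GAC ACG TCA ATA AGG TCT GTC AAT GTA GTG TTA — no ATG→stop ORF.
Frame -1: CCT AAC ACT ACA TTG ACA GAC CTT ATT GAC GTG TCG AGC GAC GGT CCA GCA TTC AGT GTT GCA — no ATG→stop ORF.
Frame -2: CTA ACA CTA CAT TGA CAG ACC TTA TTG ACG TGT CGA GCG ACG GTC CAG CAT TCA GTG TTG CAT — no ATG→stop ORF.
Frame -3: TAA CAC TAC ATT GAC AGA CCT TAT TGA CGT GTC GAG CGA CGG TCC AGC ATT CAG TGT TGC — no ATG→stop ORF.
ORFs ≥ 12 nucleotides: frame +1 1–12 (12 nucleotides), frame +1 13–42 (30 nucleotides). Count = 2.

2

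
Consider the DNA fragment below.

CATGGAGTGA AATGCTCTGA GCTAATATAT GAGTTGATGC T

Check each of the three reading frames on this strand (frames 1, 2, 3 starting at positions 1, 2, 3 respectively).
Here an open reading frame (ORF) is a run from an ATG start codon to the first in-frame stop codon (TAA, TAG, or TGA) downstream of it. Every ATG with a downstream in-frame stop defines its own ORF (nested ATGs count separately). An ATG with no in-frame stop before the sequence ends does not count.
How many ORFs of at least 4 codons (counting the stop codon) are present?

Frame 1: CAT GGA GTG AAA TGC TCT GAG CTA ATA TAT GAG TTG ATG — no ATG→stop ORF.
Frame 2: ATG GAG TGA AAT GCT CTG AGC TAA TAT ATG AGT TGA TGC — ATG at 2, stop TGA at 8 → 9 nt; ATG at 29, stop TGA at 35 → 9 nt.
Frame 3: TGG AGT GAA ATG CTC TGA GCT AAT ATA TGA GTT GAT GCT — ATG at 12, stop TGA at 18 → 9 nt.
No ORF reaches 4 codons. Count = 0.

0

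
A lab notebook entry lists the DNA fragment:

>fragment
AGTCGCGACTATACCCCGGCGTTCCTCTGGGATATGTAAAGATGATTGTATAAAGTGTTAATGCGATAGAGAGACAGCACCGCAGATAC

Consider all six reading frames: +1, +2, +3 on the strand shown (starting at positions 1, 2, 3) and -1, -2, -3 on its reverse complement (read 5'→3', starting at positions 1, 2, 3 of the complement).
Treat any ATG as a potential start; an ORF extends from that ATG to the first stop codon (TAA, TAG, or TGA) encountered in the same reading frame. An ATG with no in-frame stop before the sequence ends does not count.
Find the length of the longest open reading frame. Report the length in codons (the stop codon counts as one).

Reverse complement (5'→3'): GTATCTGCGGTGCTGTCTCTCTATCGCATTAACACTTTATACAATCATCTTTACATATCCCAGAGGAACGCCGGGGTATAGTCGCGACT
Frame +1: AGT CGC GAC TAT ACC CCG GCG TTC CTC TGG GAT ATG TAA AGA TGA TTG TAT AAA GTG TTA ATG CGA TAG AGA GAC AGC ACC GCA GAT — ATG at 34, stop TAA at 37 → 6 nt; ATG at 61, stop TAG at 67 → 9 nt.
Frame +2: GTC GCG ACT ATA CCC CGG CGT TCC TCT GGG ATA TGT AAA GAT GAT TGT ATA AAG TGT TAA TGC GAT AGA GAG ACA GCA CCG CAG ATA — no ATG→stop ORF.
Frame +3: TCG CGA CTA TAC CCC GGC GTT CCT CTG GGA TAT GTA AAG ATG ATT GTA TAA AGT GTT AAT GCG ATA GAG AGA CAG CAC CGC AGA TAC — ATG at 42, stop TAA at 51 → 12 nt.
Frame -1: GTA TCT GCG GTG CTG TCT CTC TAT CGC ATT AAC ACT TTA TAC AAT CAT CTT TAC ATA TCC CAG AGG AAC GCC GGG GTA TAG TCG CGA — no ATG→stop ORF.
Frame -2: TAT CTG CGG TGC TGT CTC TCT ATC GCA TTA ACA CTT TAT ACA ATC ATC TTT ACA TAT CCC AGA GGA ACG CCG GGG TAT AGT CGC GAC — no ATG→stop ORF.
Frame -3: ATC TGC GGT GCT GTC TCT CTA TCG CAT TAA CAC TTT ATA CAA TCA TCT TTA CAT ATC CCA GAG GAA CGC CGG GGT ATA GTC GCG ACT — no ATG→stop ORF.
Longest: frame +3, positions 42–53, 12 nt = 4 codons = 3 aa. → 4 codons.

4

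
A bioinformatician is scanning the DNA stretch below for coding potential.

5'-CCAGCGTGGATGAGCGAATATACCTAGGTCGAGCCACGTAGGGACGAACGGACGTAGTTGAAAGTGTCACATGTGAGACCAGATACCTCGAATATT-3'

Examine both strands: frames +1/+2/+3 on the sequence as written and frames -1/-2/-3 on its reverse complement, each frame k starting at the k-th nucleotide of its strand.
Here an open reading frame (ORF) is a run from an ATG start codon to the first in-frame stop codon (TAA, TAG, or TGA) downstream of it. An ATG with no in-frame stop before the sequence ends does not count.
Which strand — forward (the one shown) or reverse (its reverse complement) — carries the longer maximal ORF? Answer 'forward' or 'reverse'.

forward

Reverse complement (5'→3'): AATATTCGAGGTATCTGGTCTCACATGTGACACTTTCAACTACGTCCGTTCGTCCCTACGTGGCTCGACCTAGGTATATTCGCTCATCCACGCTGG
Frame +1: CCA GCG TGG ATG AGC GAA TAT ACC TAG GTC GAG CCA CGT AGG GAC GAA CGG ACG TAG TTG AAA GTG TCA CAT GTG AGA CCA GAT ACC TCG AAT ATT — ATG at 10, stop TAG at 25 → 18 nt.
Frame +2: CAG CGT GGA TGA GCG AAT ATA CCT AGG TCG AGC CAC GTA GGG ACG AAC GGA CGT AGT TGA AAG TGT CAC ATG TGA GAC CAG ATA CCT CGA ATA — ATG at 71, stop TGA at 74 → 6 nt.
Frame +3: AGC GTG GAT GAG CGA ATA TAC CTA GGT CGA GCC ACG TAG GGA CGA ACG GAC GTA GTT GAA AGT GTC ACA TGT GAG ACC AGA TAC CTC GAA TAT — no ATG→stop ORF.
Frame -1: AAT ATT CGA GGT ATC TGG TCT CAC ATG TGA CAC TTT CAA CTA CGT CCG TTC GTC CCT ACG TGG CTC GAC CTA GGT ATA TTC GCT CAT CCA CGC TGG — ATG at 25, stop TGA at 28 → 6 nt.
Frame -2: ATA TTC GAG GTA TCT GGT CTC ACA TGT GAC ACT TTC AAC TAC GTC CGT TCG TCC CTA CGT GGC TCG ACC TAG GTA TAT TCG CTC ATC CAC GCT — no ATG→stop ORF.
Frame -3: TAT TCG AGG TAT CTG GTC TCA CAT GTG ACA CTT TCA ACT ACG TCC GTT CGT CCC TAC GTG GCT CGA CCT AGG TAT ATT CGC TCA TCC ACG CTG — no ATG→stop ORF.
Forward-strand max 18 nt; reverse-strand max 6 nt. The forward strand has the longer ORF.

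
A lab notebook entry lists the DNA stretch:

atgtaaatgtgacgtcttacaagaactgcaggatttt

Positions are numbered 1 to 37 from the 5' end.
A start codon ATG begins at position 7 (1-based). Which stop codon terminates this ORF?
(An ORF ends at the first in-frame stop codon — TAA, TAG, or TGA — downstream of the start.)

TGA

Codons from position 7: ATG (7–9), TGA (10–12).
The first in-frame stop codon is TGA.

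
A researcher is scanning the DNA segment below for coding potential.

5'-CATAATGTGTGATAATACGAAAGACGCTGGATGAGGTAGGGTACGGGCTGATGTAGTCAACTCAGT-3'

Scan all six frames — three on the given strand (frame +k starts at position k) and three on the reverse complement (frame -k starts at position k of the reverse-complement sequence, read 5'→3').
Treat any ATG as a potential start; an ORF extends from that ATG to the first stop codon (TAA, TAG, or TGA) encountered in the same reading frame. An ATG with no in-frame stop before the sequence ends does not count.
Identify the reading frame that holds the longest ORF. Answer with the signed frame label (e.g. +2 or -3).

+2

Reverse complement (5'→3'): ACTGAGTTGACTACATCAGCCCGTACCCTACCTCATCCAGCGTCTTTCGTATTATCACACATTATG
Frame +1: CAT AAT GTG TGA TAA TAC GAA AGA CGC TGG ATG AGG TAG GGT ACG GGC TGA TGT AGT CAA CTC AGT — ATG at 31, stop TAG at 37 → 9 nt.
Frame +2: ATA ATG TGT GAT AAT ACG AAA GAC GCT GGA TGA GGT AGG GTA CGG GCT GAT GTA GTC AAC TCA — ATG at 5, stop TGA at 32 → 30 nt.
Frame +3: TAA TGT GTG ATA ATA CGA AAG ACG CTG GAT GAG GTA GGG TAC GGG CTG ATG TAG TCA ACT CAG — ATG at 51, stop TAG at 54 → 6 nt.
Frame -1: ACT GAG TTG ACT ACA TCA GCC CGT ACC CTA CCT CAT CCA GCG TCT TTC GTA TTA TCA CAC ATT ATG — no ATG→stop ORF.
Frame -2: CTG AGT TGA CTA CAT CAG CCC GTA CCC TAC CTC ATC CAG CGT CTT TCG TAT TAT CAC ACA TTA — no ATG→stop ORF.
Frame -3: TGA GTT GAC TAC ATC AGC CCG TAC CCT ACC TCA TCC AGC GTC TTT CGT ATT ATC ACA CAT TAT — no ATG→stop ORF.
Longest ORF is 30 nt in frame +2 (positions 5–34).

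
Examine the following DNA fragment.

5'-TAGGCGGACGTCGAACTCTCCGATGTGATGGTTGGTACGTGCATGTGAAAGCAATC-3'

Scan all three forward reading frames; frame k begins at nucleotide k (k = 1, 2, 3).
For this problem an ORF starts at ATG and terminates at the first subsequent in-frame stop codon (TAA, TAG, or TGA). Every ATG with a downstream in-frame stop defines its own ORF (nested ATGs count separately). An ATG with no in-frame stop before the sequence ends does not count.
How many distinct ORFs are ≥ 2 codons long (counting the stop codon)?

3

Frame 1: TAG GCG GAC GTC GAA CTC TCC GAT GTG ATG GTT GGT ACG TGC ATG TGA AAG CAA — ATG at 28, stop TGA at 46 → 21 nt; ATG at 43, stop TGA at 46 → 6 nt.
Frame 2: AGG CGG ACG TCG AAC TCT CCG ATG TGA TGG TTG GTA CGT GCA TGT GAA AGC AAT — ATG at 23, stop TGA at 26 → 6 nt.
Frame 3: GGC GGA CGT CGA ACT CTC CGA TGT GAT GGT TGG TAC GTG CAT GTG AAA GCA ATC — no ATG→stop ORF.
ORFs ≥ 2 codons: frame 1 28–48 (7 codons), frame 1 43–48 (2 codons), frame 2 23–28 (2 codons). Count = 3.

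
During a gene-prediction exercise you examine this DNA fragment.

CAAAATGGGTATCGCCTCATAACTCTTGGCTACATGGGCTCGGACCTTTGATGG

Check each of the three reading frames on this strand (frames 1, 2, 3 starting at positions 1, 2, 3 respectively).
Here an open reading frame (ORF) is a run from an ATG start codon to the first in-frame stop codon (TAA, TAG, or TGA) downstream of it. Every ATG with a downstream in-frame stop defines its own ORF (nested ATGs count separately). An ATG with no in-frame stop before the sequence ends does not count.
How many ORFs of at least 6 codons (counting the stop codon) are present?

Frame 1: CAA AAT GGG TAT CGC CTC ATA ACT CTT GGC TAC ATG GGC TCG GAC CTT TGA TGG — ATG at 34, stop TGA at 49 → 18 nt.
Frame 2: AAA ATG GGT ATC GCC TCA TAA CTC TTG GCT ACA TGG GCT CGG ACC TTT GAT — ATG at 5, stop TAA at 20 → 18 nt.
Frame 3: AAA TGG GTA TCG CCT CAT AAC TCT TGG CTA CAT GGG CTC GGA CCT TTG ATG — no ATG→stop ORF.
ORFs ≥ 6 codons: frame 1 34–51 (6 codons), frame 2 5–22 (6 codons). Count = 2.

2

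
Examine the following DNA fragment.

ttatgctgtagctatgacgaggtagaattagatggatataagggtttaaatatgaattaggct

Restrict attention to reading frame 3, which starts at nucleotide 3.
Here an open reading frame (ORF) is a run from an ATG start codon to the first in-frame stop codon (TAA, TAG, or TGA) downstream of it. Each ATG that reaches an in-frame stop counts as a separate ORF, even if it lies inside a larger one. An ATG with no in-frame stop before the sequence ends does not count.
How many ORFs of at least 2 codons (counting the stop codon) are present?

1

Frame 3: ATG CTG TAG CTA TGA CGA GGT AGA ATT AGA TGG ATA TAA GGG TTT AAA TAT GAA TTA GGC — ATG at 3, stop TAG at 9 → 9 nt.
ORFs ≥ 2 codons: frame 3 3–11 (3 codons). Count = 1.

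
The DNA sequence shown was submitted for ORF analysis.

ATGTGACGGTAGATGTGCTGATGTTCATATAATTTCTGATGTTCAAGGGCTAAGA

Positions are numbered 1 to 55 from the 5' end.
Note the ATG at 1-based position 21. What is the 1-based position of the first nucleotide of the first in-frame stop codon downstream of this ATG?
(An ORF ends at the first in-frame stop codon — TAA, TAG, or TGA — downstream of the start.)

Codons from position 21: ATG (21–23), TTC (24–26), ATA (27–29), TAA (30–32).
TAA is a stop codon; it begins at position 30.

30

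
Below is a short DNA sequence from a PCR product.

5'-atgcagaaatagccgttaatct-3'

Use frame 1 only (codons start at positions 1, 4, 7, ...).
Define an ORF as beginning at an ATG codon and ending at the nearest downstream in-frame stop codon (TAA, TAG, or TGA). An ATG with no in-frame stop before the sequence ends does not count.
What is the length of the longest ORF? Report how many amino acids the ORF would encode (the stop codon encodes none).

3

Frame 1: ATG CAG AAA TAG CCG TTA ATC — ATG at 1, stop TAG at 10 → 12 nt.
Longest: frame 1, positions 1–12, 12 nt = 4 codons = 3 aa. → 3 amino acids.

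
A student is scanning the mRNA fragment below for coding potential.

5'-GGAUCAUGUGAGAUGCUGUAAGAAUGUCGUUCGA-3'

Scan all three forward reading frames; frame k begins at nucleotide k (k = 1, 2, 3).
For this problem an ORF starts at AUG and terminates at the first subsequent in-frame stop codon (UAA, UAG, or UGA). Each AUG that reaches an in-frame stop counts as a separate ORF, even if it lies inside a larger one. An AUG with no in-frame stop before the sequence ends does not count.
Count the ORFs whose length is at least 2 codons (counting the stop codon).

2

Frame 1: GGA UCA UGU GAG AUG CUG UAA GAA UGU CGU UCG — AUG at 13, stop UAA at 19 → 9 nt.
Frame 2: GAU CAU GUG AGA UGC UGU AAG AAU GUC GUU CGA — no AUG→stop ORF.
Frame 3: AUC AUG UGA GAU GCU GUA AGA AUG UCG UUC — AUG at 6, stop UGA at 9 → 6 nt.
ORFs ≥ 2 codons: frame 1 13–21 (3 codons), frame 3 6–11 (2 codons). Count = 2.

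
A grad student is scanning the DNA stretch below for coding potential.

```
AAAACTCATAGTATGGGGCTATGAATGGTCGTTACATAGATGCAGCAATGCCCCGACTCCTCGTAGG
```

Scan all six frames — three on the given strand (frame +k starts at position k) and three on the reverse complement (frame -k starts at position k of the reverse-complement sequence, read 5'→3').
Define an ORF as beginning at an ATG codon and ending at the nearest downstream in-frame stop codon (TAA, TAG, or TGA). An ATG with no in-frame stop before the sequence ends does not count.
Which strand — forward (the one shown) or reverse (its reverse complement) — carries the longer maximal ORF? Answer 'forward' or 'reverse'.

forward

Reverse complement (5'→3'): CCTACGAGGAGTCGGGGCATTGCTGCATCTATGTAACGACCATTCATAGCCCCATACTATGAGTTTT
Frame +1: AAA ACT CAT AGT ATG GGG CTA TGA ATG GTC GTT ACA TAG ATG CAG CAA TGC CCC GAC TCC TCG TAG — ATG at 13, stop TGA at 22 → 12 nt; ATG at 25, stop TAG at 37 → 15 nt; ATG at 40, stop TAG at 64 → 27 nt.
Frame +2: AAA CTC ATA GTA TGG GGC TAT GAA TGG TCG TTA CAT AGA TGC AGC AAT GCC CCG ACT CCT CGT AGG — no ATG→stop ORF.
Frame +3: AAC TCA TAG TAT GGG GCT ATG AAT GGT CGT TAC ATA GAT GCA GCA ATG CCC CGA CTC CTC GTA — no ATG→stop ORF.
Frame -1: CCT ACG AGG AGT CGG GGC ATT GCT GCA TCT ATG TAA CGA CCA TTC ATA GCC CCA TAC TAT GAG TTT — ATG at 31, stop TAA at 34 → 6 nt.
Frame -2: CTA CGA GGA GTC GGG GCA TTG CTG CAT CTA TGT AAC GAC CAT TCA TAG CCC CAT ACT ATG AGT TTT — no ATG→stop ORF.
Frame -3: TAC GAG GAG TCG GGG CAT TGC TGC ATC TAT GTA ACG ACC ATT CAT AGC CCC ATA CTA TGA GTT — no ATG→stop ORF.
Forward-strand max 27 nt; reverse-strand max 6 nt. The forward strand has the longer ORF.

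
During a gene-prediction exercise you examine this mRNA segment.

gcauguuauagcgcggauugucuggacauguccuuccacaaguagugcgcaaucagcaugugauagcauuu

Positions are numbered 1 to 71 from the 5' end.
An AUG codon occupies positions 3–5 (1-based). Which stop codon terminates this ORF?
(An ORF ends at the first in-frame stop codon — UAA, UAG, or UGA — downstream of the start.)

Codons from position 3: AUG (3–5), UUA (6–8), UAG (9–11).
The first in-frame stop codon is UAG.

UAG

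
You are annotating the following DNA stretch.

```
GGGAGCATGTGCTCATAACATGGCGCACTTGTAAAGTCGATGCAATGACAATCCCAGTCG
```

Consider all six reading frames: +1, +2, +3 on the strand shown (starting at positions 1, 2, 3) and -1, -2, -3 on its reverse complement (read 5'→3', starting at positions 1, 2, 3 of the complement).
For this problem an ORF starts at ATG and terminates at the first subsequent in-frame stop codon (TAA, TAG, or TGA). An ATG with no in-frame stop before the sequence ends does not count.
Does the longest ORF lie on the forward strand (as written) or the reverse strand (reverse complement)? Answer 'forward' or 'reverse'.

forward

Reverse complement (5'→3'): CGACTGGGATTGTCATTGCATCGACTTTACAAGTGCGCCATGTTATGAGCACATGCTCCC
Frame +1: GGG AGC ATG TGC TCA TAA CAT GGC GCA CTT GTA AAG TCG ATG CAA TGA CAA TCC CAG TCG — ATG at 7, stop TAA at 16 → 12 nt; ATG at 40, stop TGA at 46 → 9 nt.
Frame +2: GGA GCA TGT GCT CAT AAC ATG GCG CAC TTG TAA AGT CGA TGC AAT GAC AAT CCC AGT — ATG at 20, stop TAA at 32 → 15 nt.
Frame +3: GAG CAT GTG CTC ATA ACA TGG CGC ACT TGT AAA GTC GAT GCA ATG ACA ATC CCA GTC — no ATG→stop ORF.
Frame -1: CGA CTG GGA TTG TCA TTG CAT CGA CTT TAC AAG TGC GCC ATG TTA TGA GCA CAT GCT CCC — ATG at 40, stop TGA at 46 → 9 nt.
Frame -2: GAC TGG GAT TGT CAT TGC ATC GAC TTT ACA AGT GCG CCA TGT TAT GAG CAC ATG CTC — no ATG→stop ORF.
Frame -3: ACT GGG ATT GTC ATT GCA TCG ACT TTA CAA GTG CGC CAT GTT ATG AGC ACA TGC TCC — no ATG→stop ORF.
Forward-strand max 15 nt; reverse-strand max 9 nt. The forward strand has the longer ORF.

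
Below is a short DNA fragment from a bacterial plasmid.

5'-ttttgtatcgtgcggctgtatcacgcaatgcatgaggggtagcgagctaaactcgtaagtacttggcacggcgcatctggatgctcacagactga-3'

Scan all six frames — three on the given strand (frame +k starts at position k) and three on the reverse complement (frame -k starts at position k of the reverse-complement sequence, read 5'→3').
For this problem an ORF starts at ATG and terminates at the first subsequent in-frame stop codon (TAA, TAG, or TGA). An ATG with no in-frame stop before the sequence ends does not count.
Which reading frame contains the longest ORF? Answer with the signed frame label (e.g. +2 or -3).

-2

Reverse complement (5'→3'): TCAGTCTGTGAGCATCCAGATGCGCCGTGCCAAGTACTTACGAGTTTAGCTCGCTACCCCTCATGCATTGCGTGATACAGCCGCACGATACAAAA
Frame +1: TTT TGT ATC GTG CGG CTG TAT CAC GCA ATG CAT GAG GGG TAG CGA GCT AAA CTC GTA AGT ACT TGG CAC GGC GCA TCT GGA TGC TCA CAG ACT — ATG at 28, stop TAG at 40 → 15 nt.
Frame +2: TTT GTA TCG TGC GGC TGT ATC ACG CAA TGC ATG AGG GGT AGC GAG CTA AAC TCG TAA GTA CTT GGC ACG GCG CAT CTG GAT GCT CAC AGA CTG — ATG at 32, stop TAA at 56 → 27 nt.
Frame +3: TTG TAT CGT GCG GCT GTA TCA CGC AAT GCA TGA GGG GTA GCG AGC TAA ACT CGT AAG TAC TTG GCA CGG CGC ATC TGG ATG CTC ACA GAC TGA — ATG at 81, stop TGA at 93 → 15 nt.
Frame -1: TCA GTC TGT GAG CAT CCA GAT GCG CCG TGC CAA GTA CTT ACG AGT TTA GCT CGC TAC CCC TCA TGC ATT GCG TGA TAC AGC CGC ACG ATA CAA — no ATG→stop ORF.
Frame -2: CAG TCT GTG AGC ATC CAG ATG CGC CGT GCC AAG TAC TTA CGA GTT TAG CTC GCT ACC CCT CAT GCA TTG CGT GAT ACA GCC GCA CGA TAC AAA — ATG at 20, stop TAG at 47 → 30 nt.
Frame -3: AGT CTG TGA GCA TCC AGA TGC GCC GTG CCA AGT ACT TAC GAG TTT AGC TCG CTA CCC CTC ATG CAT TGC GTG ATA CAG CCG CAC GAT ACA AAA — no ATG→stop ORF.
Longest ORF is 30 nt in frame -2 (positions 20–49).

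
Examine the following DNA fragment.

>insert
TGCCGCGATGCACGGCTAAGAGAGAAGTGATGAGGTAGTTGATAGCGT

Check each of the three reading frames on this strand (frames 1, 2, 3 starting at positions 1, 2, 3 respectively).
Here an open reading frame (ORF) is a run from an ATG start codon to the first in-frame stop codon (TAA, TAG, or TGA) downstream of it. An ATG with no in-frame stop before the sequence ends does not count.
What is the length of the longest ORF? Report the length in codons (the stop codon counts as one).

Frame 1: TGC CGC GAT GCA CGG CTA AGA GAG AAG TGA TGA GGT AGT TGA TAG CGT — no ATG→stop ORF.
Frame 2: GCC GCG ATG CAC GGC TAA GAG AGA AGT GAT GAG GTA GTT GAT AGC — ATG at 8, stop TAA at 17 → 12 nt.
Frame 3: CCG CGA TGC ACG GCT AAG AGA GAA GTG ATG AGG TAG TTG ATA GCG — ATG at 30, stop TAG at 36 → 9 nt.
Longest: frame 2, positions 8–19, 12 nt = 4 codons = 3 aa. → 4 codons.

4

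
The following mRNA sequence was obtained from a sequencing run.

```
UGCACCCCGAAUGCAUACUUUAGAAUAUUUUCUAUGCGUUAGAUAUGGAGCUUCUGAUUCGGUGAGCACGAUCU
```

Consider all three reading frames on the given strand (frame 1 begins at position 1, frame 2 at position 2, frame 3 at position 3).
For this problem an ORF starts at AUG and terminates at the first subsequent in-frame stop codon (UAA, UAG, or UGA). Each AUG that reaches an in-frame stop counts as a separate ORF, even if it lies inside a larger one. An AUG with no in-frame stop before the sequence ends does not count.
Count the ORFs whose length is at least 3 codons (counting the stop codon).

2

Frame 1: UGC ACC CCG AAU GCA UAC UUU AGA AUA UUU UCU AUG CGU UAG AUA UGG AGC UUC UGA UUC GGU GAG CAC GAU — AUG at 34, stop UAG at 40 → 9 nt.
Frame 2: GCA CCC CGA AUG CAU ACU UUA GAA UAU UUU CUA UGC GUU AGA UAU GGA GCU UCU GAU UCG GUG AGC ACG AUC — no AUG→stop ORF.
Frame 3: CAC CCC GAA UGC AUA CUU UAG AAU AUU UUC UAU GCG UUA GAU AUG GAG CUU CUG AUU CGG UGA GCA CGA UCU — AUG at 45, stop UGA at 63 → 21 nt.
ORFs ≥ 3 codons: frame 1 34–42 (3 codons), frame 3 45–65 (7 codons). Count = 2.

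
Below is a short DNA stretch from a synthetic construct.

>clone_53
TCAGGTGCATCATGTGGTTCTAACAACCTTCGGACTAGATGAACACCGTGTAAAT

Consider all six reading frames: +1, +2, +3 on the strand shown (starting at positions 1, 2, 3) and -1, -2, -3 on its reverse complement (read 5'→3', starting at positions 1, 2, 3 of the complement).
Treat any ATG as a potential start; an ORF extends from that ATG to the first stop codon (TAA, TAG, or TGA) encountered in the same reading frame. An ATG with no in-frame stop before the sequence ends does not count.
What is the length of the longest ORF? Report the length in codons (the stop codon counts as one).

5

Reverse complement (5'→3'): ATTTACACGGTGTTCATCTAGTCCGAAGGTTGTTAGAACCACATGATGCACCTGA
Frame +1: TCA GGT GCA TCA TGT GGT TCT AAC AAC CTT CGG ACT AGA TGA ACA CCG TGT AAA — no ATG→stop ORF.
Frame +2: CAG GTG CAT CAT GTG GTT CTA ACA ACC TTC GGA CTA GAT GAA CAC CGT GTA AAT — no ATG→stop ORF.
Frame +3: AGG TGC ATC ATG TGG TTC TAA CAA CCT TCG GAC TAG ATG AAC ACC GTG TAA — ATG at 12, stop TAA at 21 → 12 nt; ATG at 39, stop TAA at 51 → 15 nt.
Frame -1: ATT TAC ACG GTG TTC ATC TAG TCC GAA GGT TGT TAG AAC CAC ATG ATG CAC CTG — no ATG→stop ORF.
Frame -2: TTT ACA CGG TGT TCA TCT AGT CCG AAG GTT GTT AGA ACC ACA TGA TGC ACC TGA — no ATG→stop ORF.
Frame -3: TTA CAC GGT GTT CAT CTA GTC CGA AGG TTG TTA GAA CCA CAT GAT GCA CCT — no ATG→stop ORF.
Longest: frame +3, positions 39–53, 15 nt = 5 codons = 4 aa. → 5 codons.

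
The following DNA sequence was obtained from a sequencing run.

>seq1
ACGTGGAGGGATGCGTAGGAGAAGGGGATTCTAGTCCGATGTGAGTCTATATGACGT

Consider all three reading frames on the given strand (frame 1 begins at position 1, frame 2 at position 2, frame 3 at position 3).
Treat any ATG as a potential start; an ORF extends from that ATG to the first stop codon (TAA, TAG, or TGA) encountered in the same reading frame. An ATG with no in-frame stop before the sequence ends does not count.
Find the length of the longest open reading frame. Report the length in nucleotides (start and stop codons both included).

Frame 1: ACG TGG AGG GAT GCG TAG GAG AAG GGG ATT CTA GTC CGA TGT GAG TCT ATA TGA CGT — no ATG→stop ORF.
Frame 2: CGT GGA GGG ATG CGT AGG AGA AGG GGA TTC TAG TCC GAT GTG AGT CTA TAT GAC — ATG at 11, stop TAG at 32 → 24 nt.
Frame 3: GTG GAG GGA TGC GTA GGA GAA GGG GAT TCT AGT CCG ATG TGA GTC TAT ATG ACG — ATG at 39, stop TGA at 42 → 6 nt.
Longest: frame 2, positions 11–34, 24 nt = 8 codons = 7 aa. → 24 nucleotides.

24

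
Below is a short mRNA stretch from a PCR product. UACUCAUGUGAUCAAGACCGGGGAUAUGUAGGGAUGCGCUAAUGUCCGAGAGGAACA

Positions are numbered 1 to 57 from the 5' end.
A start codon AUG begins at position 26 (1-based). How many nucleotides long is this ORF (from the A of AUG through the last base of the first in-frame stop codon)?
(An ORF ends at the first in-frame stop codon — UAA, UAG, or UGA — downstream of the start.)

6

Codons from position 26: AUG (26–28), UAG (29–31).
UAG is the first in-frame stop; ORF spans 26–31, 6 nucleotides.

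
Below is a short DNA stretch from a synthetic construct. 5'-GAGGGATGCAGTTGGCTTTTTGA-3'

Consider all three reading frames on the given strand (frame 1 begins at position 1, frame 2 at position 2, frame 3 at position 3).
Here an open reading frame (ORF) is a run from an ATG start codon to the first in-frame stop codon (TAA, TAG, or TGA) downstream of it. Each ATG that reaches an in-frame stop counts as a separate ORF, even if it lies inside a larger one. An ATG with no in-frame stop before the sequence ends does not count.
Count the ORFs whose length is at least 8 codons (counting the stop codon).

Frame 1: GAG GGA TGC AGT TGG CTT TTT — no ATG→stop ORF.
Frame 2: AGG GAT GCA GTT GGC TTT TTG — no ATG→stop ORF.
Frame 3: GGG ATG CAG TTG GCT TTT TGA — ATG at 6, stop TGA at 21 → 18 nt.
No ORF reaches 8 codons. Count = 0.

0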